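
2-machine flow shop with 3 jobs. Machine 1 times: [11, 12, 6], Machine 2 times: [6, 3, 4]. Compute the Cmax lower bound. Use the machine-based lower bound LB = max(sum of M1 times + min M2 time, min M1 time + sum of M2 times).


LB1 = sum(M1 times) + min(M2 times) = 29 + 3 = 32
LB2 = min(M1 times) + sum(M2 times) = 6 + 13 = 19
Lower bound = max(LB1, LB2) = max(32, 19) = 32

32


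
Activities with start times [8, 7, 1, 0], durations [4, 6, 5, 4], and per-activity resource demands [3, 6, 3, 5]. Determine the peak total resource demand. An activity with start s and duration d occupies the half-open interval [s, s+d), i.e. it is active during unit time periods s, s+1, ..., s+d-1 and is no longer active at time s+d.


Each activity i is active on [start_i, start_i + duration_i).
Compute total resource usage per time slot:
  t=0: active resources = [5], total = 5
  t=1: active resources = [3, 5], total = 8
  t=2: active resources = [3, 5], total = 8
  t=3: active resources = [3, 5], total = 8
  t=4: active resources = [3], total = 3
  t=5: active resources = [3], total = 3
  t=6: active resources = [], total = 0
  t=7: active resources = [6], total = 6
  t=8: active resources = [3, 6], total = 9
  t=9: active resources = [3, 6], total = 9
  t=10: active resources = [3, 6], total = 9
  t=11: active resources = [3, 6], total = 9
  t=12: active resources = [6], total = 6
Peak resource demand = 9

9


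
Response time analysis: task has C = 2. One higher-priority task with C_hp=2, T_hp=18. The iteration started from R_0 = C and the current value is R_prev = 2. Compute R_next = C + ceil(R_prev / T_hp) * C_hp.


R_next = C + ceil(R_prev / T_hp) * C_hp
ceil(2 / 18) = ceil(0.1111) = 1
Interference = 1 * 2 = 2
R_next = 2 + 2 = 4

4


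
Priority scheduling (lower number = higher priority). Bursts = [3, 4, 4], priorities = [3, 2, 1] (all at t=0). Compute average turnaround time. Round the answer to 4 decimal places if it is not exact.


Sort by priority (ascending = highest first):
Order: [(1, 4), (2, 4), (3, 3)]
Completion times:
  Priority 1, burst=4, C=4
  Priority 2, burst=4, C=8
  Priority 3, burst=3, C=11
Average turnaround = 23/3 = 7.6667

7.6667


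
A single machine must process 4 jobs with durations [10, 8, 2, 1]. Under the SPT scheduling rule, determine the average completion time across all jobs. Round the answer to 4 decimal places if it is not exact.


Sort jobs by processing time (SPT order): [1, 2, 8, 10]
Compute completion times sequentially:
  Job 1: processing = 1, completes at 1
  Job 2: processing = 2, completes at 3
  Job 3: processing = 8, completes at 11
  Job 4: processing = 10, completes at 21
Sum of completion times = 36
Average completion time = 36/4 = 9.0

9.0


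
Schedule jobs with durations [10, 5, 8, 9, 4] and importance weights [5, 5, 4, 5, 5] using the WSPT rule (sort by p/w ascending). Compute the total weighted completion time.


Compute p/w ratios and sort ascending (WSPT): [(4, 5), (5, 5), (9, 5), (10, 5), (8, 4)]
Compute weighted completion times:
  Job (p=4,w=5): C=4, w*C=5*4=20
  Job (p=5,w=5): C=9, w*C=5*9=45
  Job (p=9,w=5): C=18, w*C=5*18=90
  Job (p=10,w=5): C=28, w*C=5*28=140
  Job (p=8,w=4): C=36, w*C=4*36=144
Total weighted completion time = 439

439


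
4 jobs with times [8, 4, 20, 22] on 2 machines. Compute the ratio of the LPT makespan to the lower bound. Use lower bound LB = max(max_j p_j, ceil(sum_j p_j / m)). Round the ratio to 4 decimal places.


LPT order: [22, 20, 8, 4]
Machine loads after assignment: [26, 28]
LPT makespan = 28
Lower bound = max(max_job, ceil(total/2)) = max(22, 27) = 27
Ratio = 28 / 27 = 1.037

1.037


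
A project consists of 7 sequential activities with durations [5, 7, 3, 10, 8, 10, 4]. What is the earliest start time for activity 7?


Activity 7 starts after activities 1 through 6 complete.
Predecessor durations: [5, 7, 3, 10, 8, 10]
ES = 5 + 7 + 3 + 10 + 8 + 10 = 43

43


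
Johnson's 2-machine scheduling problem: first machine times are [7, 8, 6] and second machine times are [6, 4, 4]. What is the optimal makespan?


Apply Johnson's rule:
  Group 1 (a <= b): []
  Group 2 (a > b): [(1, 7, 6), (2, 8, 4), (3, 6, 4)]
Optimal job order: [1, 2, 3]
Schedule:
  Job 1: M1 done at 7, M2 done at 13
  Job 2: M1 done at 15, M2 done at 19
  Job 3: M1 done at 21, M2 done at 25
Makespan = 25

25


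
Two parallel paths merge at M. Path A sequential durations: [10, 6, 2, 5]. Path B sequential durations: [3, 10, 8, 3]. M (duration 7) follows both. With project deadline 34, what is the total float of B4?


Forward pass: ES(B4) = sum of predecessors on chain B = 21
EF = ES + duration = 21 + 3 = 24
Backward pass: LF(M) = deadline = 34; LS(M) = 34 - 7 = 27
LF(B4) = LS(M) - sum(successors on chain B) = 27 - 0 = 27
LS = LF - duration = 27 - 3 = 24
Total float = LS - ES = 24 - 21 = 3

3


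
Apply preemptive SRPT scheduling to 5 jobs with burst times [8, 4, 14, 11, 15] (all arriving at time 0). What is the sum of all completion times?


Since all jobs arrive at t=0, SRPT equals SPT ordering.
SPT order: [4, 8, 11, 14, 15]
Completion times:
  Job 1: p=4, C=4
  Job 2: p=8, C=12
  Job 3: p=11, C=23
  Job 4: p=14, C=37
  Job 5: p=15, C=52
Total completion time = 4 + 12 + 23 + 37 + 52 = 128

128


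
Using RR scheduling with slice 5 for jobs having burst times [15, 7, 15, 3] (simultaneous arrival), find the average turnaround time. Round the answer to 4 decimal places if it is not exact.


Time quantum = 5
Execution trace:
  J1 runs 5 units, time = 5
  J2 runs 5 units, time = 10
  J3 runs 5 units, time = 15
  J4 runs 3 units, time = 18
  J1 runs 5 units, time = 23
  J2 runs 2 units, time = 25
  J3 runs 5 units, time = 30
  J1 runs 5 units, time = 35
  J3 runs 5 units, time = 40
Finish times: [35, 25, 40, 18]
Average turnaround = 118/4 = 29.5

29.5


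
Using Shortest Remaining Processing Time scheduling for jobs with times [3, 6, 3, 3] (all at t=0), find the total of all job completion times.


Since all jobs arrive at t=0, SRPT equals SPT ordering.
SPT order: [3, 3, 3, 6]
Completion times:
  Job 1: p=3, C=3
  Job 2: p=3, C=6
  Job 3: p=3, C=9
  Job 4: p=6, C=15
Total completion time = 3 + 6 + 9 + 15 = 33

33


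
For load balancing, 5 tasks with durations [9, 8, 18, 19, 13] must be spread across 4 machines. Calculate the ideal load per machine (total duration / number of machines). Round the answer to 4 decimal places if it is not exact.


Total processing time = 9 + 8 + 18 + 19 + 13 = 67
Number of machines = 4
Ideal balanced load = 67 / 4 = 16.75

16.75


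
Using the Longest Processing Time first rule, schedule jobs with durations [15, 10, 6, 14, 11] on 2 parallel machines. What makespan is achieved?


Sort jobs in decreasing order (LPT): [15, 14, 11, 10, 6]
Assign each job to the least loaded machine:
  Machine 1: jobs [15, 10, 6], load = 31
  Machine 2: jobs [14, 11], load = 25
Makespan = max load = 31

31


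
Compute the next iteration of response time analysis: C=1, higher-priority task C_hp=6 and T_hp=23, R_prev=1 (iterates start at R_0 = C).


R_next = C + ceil(R_prev / T_hp) * C_hp
ceil(1 / 23) = ceil(0.0435) = 1
Interference = 1 * 6 = 6
R_next = 1 + 6 = 7

7


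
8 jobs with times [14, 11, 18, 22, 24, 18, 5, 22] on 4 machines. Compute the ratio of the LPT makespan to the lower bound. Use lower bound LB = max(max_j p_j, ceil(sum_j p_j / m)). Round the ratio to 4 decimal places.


LPT order: [24, 22, 22, 18, 18, 14, 11, 5]
Machine loads after assignment: [29, 36, 33, 36]
LPT makespan = 36
Lower bound = max(max_job, ceil(total/4)) = max(24, 34) = 34
Ratio = 36 / 34 = 1.0588

1.0588


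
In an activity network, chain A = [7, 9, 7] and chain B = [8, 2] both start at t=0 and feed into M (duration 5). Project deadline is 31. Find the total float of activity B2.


Forward pass: ES(B2) = sum of predecessors on chain B = 8
EF = ES + duration = 8 + 2 = 10
Backward pass: LF(M) = deadline = 31; LS(M) = 31 - 5 = 26
LF(B2) = LS(M) - sum(successors on chain B) = 26 - 0 = 26
LS = LF - duration = 26 - 2 = 24
Total float = LS - ES = 24 - 8 = 16

16


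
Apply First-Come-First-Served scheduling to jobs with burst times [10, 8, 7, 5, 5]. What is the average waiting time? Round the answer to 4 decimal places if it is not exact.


FCFS order (as given): [10, 8, 7, 5, 5]
Waiting times:
  Job 1: wait = 0
  Job 2: wait = 10
  Job 3: wait = 18
  Job 4: wait = 25
  Job 5: wait = 30
Sum of waiting times = 83
Average waiting time = 83/5 = 16.6

16.6


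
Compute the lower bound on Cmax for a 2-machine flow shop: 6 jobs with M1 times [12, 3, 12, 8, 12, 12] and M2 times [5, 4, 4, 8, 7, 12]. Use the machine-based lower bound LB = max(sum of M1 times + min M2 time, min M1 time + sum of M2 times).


LB1 = sum(M1 times) + min(M2 times) = 59 + 4 = 63
LB2 = min(M1 times) + sum(M2 times) = 3 + 40 = 43
Lower bound = max(LB1, LB2) = max(63, 43) = 63

63


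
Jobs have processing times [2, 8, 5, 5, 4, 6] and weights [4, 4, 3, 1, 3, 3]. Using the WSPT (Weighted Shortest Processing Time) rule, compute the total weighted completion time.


Compute p/w ratios and sort ascending (WSPT): [(2, 4), (4, 3), (5, 3), (8, 4), (6, 3), (5, 1)]
Compute weighted completion times:
  Job (p=2,w=4): C=2, w*C=4*2=8
  Job (p=4,w=3): C=6, w*C=3*6=18
  Job (p=5,w=3): C=11, w*C=3*11=33
  Job (p=8,w=4): C=19, w*C=4*19=76
  Job (p=6,w=3): C=25, w*C=3*25=75
  Job (p=5,w=1): C=30, w*C=1*30=30
Total weighted completion time = 240

240


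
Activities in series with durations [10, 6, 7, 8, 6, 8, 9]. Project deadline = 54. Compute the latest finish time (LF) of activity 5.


LF(activity 5) = deadline - sum of successor durations
Successors: activities 6 through 7 with durations [8, 9]
Sum of successor durations = 17
LF = 54 - 17 = 37

37


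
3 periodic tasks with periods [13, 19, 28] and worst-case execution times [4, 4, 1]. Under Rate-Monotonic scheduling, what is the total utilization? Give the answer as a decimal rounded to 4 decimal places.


Compute individual utilizations (exact fractions):
  Task 1: C/T = 4/13 (approx. 0.3077)
  Task 2: C/T = 4/19 (approx. 0.2105)
  Task 3: C/T = 1/28 (approx. 0.0357)
Total utilization U = 4/13 + 4/19 + 1/28 = 3831/6916
Rounded to 4 decimal places: U = 0.5539
RM (Liu & Layland) bound for 3 tasks = 0.779763; compare with U = 3831/6916 (approx. 0.553933)
U <= bound, so schedulable by RM sufficient condition.

0.5539


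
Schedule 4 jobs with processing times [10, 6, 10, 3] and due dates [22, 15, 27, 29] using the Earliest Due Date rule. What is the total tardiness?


Sort by due date (EDD order): [(6, 15), (10, 22), (10, 27), (3, 29)]
Compute completion times and tardiness:
  Job 1: p=6, d=15, C=6, tardiness=max(0,6-15)=0
  Job 2: p=10, d=22, C=16, tardiness=max(0,16-22)=0
  Job 3: p=10, d=27, C=26, tardiness=max(0,26-27)=0
  Job 4: p=3, d=29, C=29, tardiness=max(0,29-29)=0
Total tardiness = 0

0


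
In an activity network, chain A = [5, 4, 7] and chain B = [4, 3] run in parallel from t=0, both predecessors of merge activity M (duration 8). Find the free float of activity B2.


ES(B2) = sum of predecessors on chain B = 4
EF(B2) = ES + duration = 4 + 3 = 7
Successor of B2 is M. ES(M) = max(sum(A), sum(B)) = max(16, 7) = 16
Free float = ES(successor) - EF(current) = 16 - 7 = 9

9


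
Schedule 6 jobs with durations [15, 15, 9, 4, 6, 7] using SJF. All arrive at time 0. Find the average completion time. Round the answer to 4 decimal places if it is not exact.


SJF order (ascending): [4, 6, 7, 9, 15, 15]
Completion times:
  Job 1: burst=4, C=4
  Job 2: burst=6, C=10
  Job 3: burst=7, C=17
  Job 4: burst=9, C=26
  Job 5: burst=15, C=41
  Job 6: burst=15, C=56
Average completion = 154/6 = 25.6667

25.6667


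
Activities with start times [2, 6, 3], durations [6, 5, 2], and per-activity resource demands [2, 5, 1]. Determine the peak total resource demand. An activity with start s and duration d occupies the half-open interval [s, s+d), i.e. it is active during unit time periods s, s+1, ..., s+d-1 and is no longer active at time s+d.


Each activity i is active on [start_i, start_i + duration_i).
Compute total resource usage per time slot:
  t=0: active resources = [], total = 0
  t=1: active resources = [], total = 0
  t=2: active resources = [2], total = 2
  t=3: active resources = [2, 1], total = 3
  t=4: active resources = [2, 1], total = 3
  t=5: active resources = [2], total = 2
  t=6: active resources = [2, 5], total = 7
  t=7: active resources = [2, 5], total = 7
  t=8: active resources = [5], total = 5
  t=9: active resources = [5], total = 5
  t=10: active resources = [5], total = 5
Peak resource demand = 7

7


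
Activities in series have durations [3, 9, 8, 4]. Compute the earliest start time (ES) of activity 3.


Activity 3 starts after activities 1 through 2 complete.
Predecessor durations: [3, 9]
ES = 3 + 9 = 12

12


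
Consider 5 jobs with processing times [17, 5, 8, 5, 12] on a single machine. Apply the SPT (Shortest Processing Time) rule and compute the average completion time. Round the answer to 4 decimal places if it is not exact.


Sort jobs by processing time (SPT order): [5, 5, 8, 12, 17]
Compute completion times sequentially:
  Job 1: processing = 5, completes at 5
  Job 2: processing = 5, completes at 10
  Job 3: processing = 8, completes at 18
  Job 4: processing = 12, completes at 30
  Job 5: processing = 17, completes at 47
Sum of completion times = 110
Average completion time = 110/5 = 22.0

22.0


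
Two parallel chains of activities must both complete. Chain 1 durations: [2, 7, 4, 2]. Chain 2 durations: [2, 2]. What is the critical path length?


Path A total = 2 + 7 + 4 + 2 = 15
Path B total = 2 + 2 = 4
Critical path = longest path = max(15, 4) = 15

15


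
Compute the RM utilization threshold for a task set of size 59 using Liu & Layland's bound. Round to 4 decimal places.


Compute 2^(1/59) = 1.0118175391
Subtract 1: 1.0118175391 - 1 = 0.0118175391
Multiply by n: 59 * 0.0118175391 = 0.6972348069
Round to 4 dp: 0.6972

0.6972


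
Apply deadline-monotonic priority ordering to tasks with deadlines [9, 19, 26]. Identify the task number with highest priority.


Sort tasks by relative deadline (ascending):
  Task 1: deadline = 9
  Task 2: deadline = 19
  Task 3: deadline = 26
Priority order (highest first): [1, 2, 3]
Highest priority task = 1

1


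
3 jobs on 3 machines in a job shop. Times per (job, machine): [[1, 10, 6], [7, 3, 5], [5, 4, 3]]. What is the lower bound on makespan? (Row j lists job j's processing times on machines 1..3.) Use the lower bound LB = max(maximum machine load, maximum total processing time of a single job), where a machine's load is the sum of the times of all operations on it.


Machine loads:
  Machine 1: 1 + 7 + 5 = 13
  Machine 2: 10 + 3 + 4 = 17
  Machine 3: 6 + 5 + 3 = 14
Max machine load = 17
Job totals:
  Job 1: 17
  Job 2: 15
  Job 3: 12
Max job total = 17
Lower bound = max(17, 17) = 17

17


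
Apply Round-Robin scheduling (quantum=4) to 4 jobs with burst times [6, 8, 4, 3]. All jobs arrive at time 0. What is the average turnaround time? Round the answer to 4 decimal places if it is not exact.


Time quantum = 4
Execution trace:
  J1 runs 4 units, time = 4
  J2 runs 4 units, time = 8
  J3 runs 4 units, time = 12
  J4 runs 3 units, time = 15
  J1 runs 2 units, time = 17
  J2 runs 4 units, time = 21
Finish times: [17, 21, 12, 15]
Average turnaround = 65/4 = 16.25

16.25


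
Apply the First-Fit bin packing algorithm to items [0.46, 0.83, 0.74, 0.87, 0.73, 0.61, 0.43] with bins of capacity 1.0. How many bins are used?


Place items sequentially using First-Fit:
  Item 0.46 -> new Bin 1
  Item 0.83 -> new Bin 2
  Item 0.74 -> new Bin 3
  Item 0.87 -> new Bin 4
  Item 0.73 -> new Bin 5
  Item 0.61 -> new Bin 6
  Item 0.43 -> Bin 1 (now 0.89)
Total bins used = 6

6


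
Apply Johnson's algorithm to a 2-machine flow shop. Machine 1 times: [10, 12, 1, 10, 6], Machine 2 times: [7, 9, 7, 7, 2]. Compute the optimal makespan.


Apply Johnson's rule:
  Group 1 (a <= b): [(3, 1, 7)]
  Group 2 (a > b): [(2, 12, 9), (1, 10, 7), (4, 10, 7), (5, 6, 2)]
Optimal job order: [3, 2, 1, 4, 5]
Schedule:
  Job 3: M1 done at 1, M2 done at 8
  Job 2: M1 done at 13, M2 done at 22
  Job 1: M1 done at 23, M2 done at 30
  Job 4: M1 done at 33, M2 done at 40
  Job 5: M1 done at 39, M2 done at 42
Makespan = 42

42


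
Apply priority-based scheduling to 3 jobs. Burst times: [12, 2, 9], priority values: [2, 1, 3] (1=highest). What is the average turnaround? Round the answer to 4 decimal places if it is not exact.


Sort by priority (ascending = highest first):
Order: [(1, 2), (2, 12), (3, 9)]
Completion times:
  Priority 1, burst=2, C=2
  Priority 2, burst=12, C=14
  Priority 3, burst=9, C=23
Average turnaround = 39/3 = 13.0

13.0


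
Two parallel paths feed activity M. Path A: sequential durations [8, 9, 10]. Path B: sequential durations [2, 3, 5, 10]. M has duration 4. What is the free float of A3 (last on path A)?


ES(A3) = sum of predecessors on chain A = 17
EF(A3) = ES + duration = 17 + 10 = 27
Successor of A3 is M. ES(M) = max(sum(A), sum(B)) = max(27, 20) = 27
Free float = ES(successor) - EF(current) = 27 - 27 = 0

0


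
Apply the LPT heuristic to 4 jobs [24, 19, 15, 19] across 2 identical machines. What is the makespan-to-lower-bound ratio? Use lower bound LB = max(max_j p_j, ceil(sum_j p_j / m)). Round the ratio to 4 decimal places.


LPT order: [24, 19, 19, 15]
Machine loads after assignment: [39, 38]
LPT makespan = 39
Lower bound = max(max_job, ceil(total/2)) = max(24, 39) = 39
Ratio = 39 / 39 = 1.0

1.0


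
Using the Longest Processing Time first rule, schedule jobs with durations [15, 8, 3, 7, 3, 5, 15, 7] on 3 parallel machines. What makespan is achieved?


Sort jobs in decreasing order (LPT): [15, 15, 8, 7, 7, 5, 3, 3]
Assign each job to the least loaded machine:
  Machine 1: jobs [15, 7], load = 22
  Machine 2: jobs [15, 5], load = 20
  Machine 3: jobs [8, 7, 3, 3], load = 21
Makespan = max load = 22

22


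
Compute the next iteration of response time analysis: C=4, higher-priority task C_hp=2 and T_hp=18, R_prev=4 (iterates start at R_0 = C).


R_next = C + ceil(R_prev / T_hp) * C_hp
ceil(4 / 18) = ceil(0.2222) = 1
Interference = 1 * 2 = 2
R_next = 4 + 2 = 6

6


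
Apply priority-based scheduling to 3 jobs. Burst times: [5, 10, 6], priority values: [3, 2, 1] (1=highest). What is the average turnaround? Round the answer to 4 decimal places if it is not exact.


Sort by priority (ascending = highest first):
Order: [(1, 6), (2, 10), (3, 5)]
Completion times:
  Priority 1, burst=6, C=6
  Priority 2, burst=10, C=16
  Priority 3, burst=5, C=21
Average turnaround = 43/3 = 14.3333

14.3333


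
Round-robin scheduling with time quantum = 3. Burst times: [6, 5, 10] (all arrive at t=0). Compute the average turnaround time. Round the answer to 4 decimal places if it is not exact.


Time quantum = 3
Execution trace:
  J1 runs 3 units, time = 3
  J2 runs 3 units, time = 6
  J3 runs 3 units, time = 9
  J1 runs 3 units, time = 12
  J2 runs 2 units, time = 14
  J3 runs 3 units, time = 17
  J3 runs 3 units, time = 20
  J3 runs 1 units, time = 21
Finish times: [12, 14, 21]
Average turnaround = 47/3 = 15.6667

15.6667


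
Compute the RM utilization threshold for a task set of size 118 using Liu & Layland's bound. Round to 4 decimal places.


Compute 2^(1/118) = 1.0058914152
Subtract 1: 1.0058914152 - 1 = 0.0058914152
Multiply by n: 118 * 0.0058914152 = 0.6951869936
Round to 4 dp: 0.6952

0.6952


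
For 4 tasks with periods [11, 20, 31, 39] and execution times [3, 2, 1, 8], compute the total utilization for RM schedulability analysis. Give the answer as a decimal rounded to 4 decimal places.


Compute individual utilizations (exact fractions):
  Task 1: C/T = 3/11 (approx. 0.2727)
  Task 2: C/T = 2/20 = 1/10 (approx. 0.1)
  Task 3: C/T = 1/31 (approx. 0.0323)
  Task 4: C/T = 8/39 (approx. 0.2051)
Total utilization U = 3/11 + 1/10 + 1/31 + 8/39 = 81139/132990
Rounded to 4 decimal places: U = 0.6101
RM (Liu & Layland) bound for 4 tasks = 0.756828; compare with U = 81139/132990 (approx. 0.610114)
U <= bound, so schedulable by RM sufficient condition.

0.6101


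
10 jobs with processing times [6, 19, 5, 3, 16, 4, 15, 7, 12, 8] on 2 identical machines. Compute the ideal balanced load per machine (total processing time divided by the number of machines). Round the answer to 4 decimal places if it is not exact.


Total processing time = 6 + 19 + 5 + 3 + 16 + 4 + 15 + 7 + 12 + 8 = 95
Number of machines = 2
Ideal balanced load = 95 / 2 = 47.5

47.5


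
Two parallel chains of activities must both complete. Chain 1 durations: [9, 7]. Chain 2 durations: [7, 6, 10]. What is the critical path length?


Path A total = 9 + 7 = 16
Path B total = 7 + 6 + 10 = 23
Critical path = longest path = max(16, 23) = 23

23


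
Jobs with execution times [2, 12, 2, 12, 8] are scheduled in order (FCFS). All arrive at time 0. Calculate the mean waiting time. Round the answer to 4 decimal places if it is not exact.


FCFS order (as given): [2, 12, 2, 12, 8]
Waiting times:
  Job 1: wait = 0
  Job 2: wait = 2
  Job 3: wait = 14
  Job 4: wait = 16
  Job 5: wait = 28
Sum of waiting times = 60
Average waiting time = 60/5 = 12.0

12.0


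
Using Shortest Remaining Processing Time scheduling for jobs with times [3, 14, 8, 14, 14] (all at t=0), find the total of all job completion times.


Since all jobs arrive at t=0, SRPT equals SPT ordering.
SPT order: [3, 8, 14, 14, 14]
Completion times:
  Job 1: p=3, C=3
  Job 2: p=8, C=11
  Job 3: p=14, C=25
  Job 4: p=14, C=39
  Job 5: p=14, C=53
Total completion time = 3 + 11 + 25 + 39 + 53 = 131

131


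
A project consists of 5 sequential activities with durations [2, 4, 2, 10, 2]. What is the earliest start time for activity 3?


Activity 3 starts after activities 1 through 2 complete.
Predecessor durations: [2, 4]
ES = 2 + 4 = 6

6


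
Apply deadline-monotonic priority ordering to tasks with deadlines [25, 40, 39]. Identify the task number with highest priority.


Sort tasks by relative deadline (ascending):
  Task 1: deadline = 25
  Task 3: deadline = 39
  Task 2: deadline = 40
Priority order (highest first): [1, 3, 2]
Highest priority task = 1

1


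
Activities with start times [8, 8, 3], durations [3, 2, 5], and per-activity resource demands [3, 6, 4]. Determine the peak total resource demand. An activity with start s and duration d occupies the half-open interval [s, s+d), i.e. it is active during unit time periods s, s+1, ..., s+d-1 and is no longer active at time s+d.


Each activity i is active on [start_i, start_i + duration_i).
Compute total resource usage per time slot:
  t=0: active resources = [], total = 0
  t=1: active resources = [], total = 0
  t=2: active resources = [], total = 0
  t=3: active resources = [4], total = 4
  t=4: active resources = [4], total = 4
  t=5: active resources = [4], total = 4
  t=6: active resources = [4], total = 4
  t=7: active resources = [4], total = 4
  t=8: active resources = [3, 6], total = 9
  t=9: active resources = [3, 6], total = 9
  t=10: active resources = [3], total = 3
Peak resource demand = 9

9


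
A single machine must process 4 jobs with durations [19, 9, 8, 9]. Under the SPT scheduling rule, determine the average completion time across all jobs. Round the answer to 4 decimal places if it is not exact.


Sort jobs by processing time (SPT order): [8, 9, 9, 19]
Compute completion times sequentially:
  Job 1: processing = 8, completes at 8
  Job 2: processing = 9, completes at 17
  Job 3: processing = 9, completes at 26
  Job 4: processing = 19, completes at 45
Sum of completion times = 96
Average completion time = 96/4 = 24.0

24.0


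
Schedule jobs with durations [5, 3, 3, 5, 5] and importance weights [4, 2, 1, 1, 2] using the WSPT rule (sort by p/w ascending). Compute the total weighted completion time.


Compute p/w ratios and sort ascending (WSPT): [(5, 4), (3, 2), (5, 2), (3, 1), (5, 1)]
Compute weighted completion times:
  Job (p=5,w=4): C=5, w*C=4*5=20
  Job (p=3,w=2): C=8, w*C=2*8=16
  Job (p=5,w=2): C=13, w*C=2*13=26
  Job (p=3,w=1): C=16, w*C=1*16=16
  Job (p=5,w=1): C=21, w*C=1*21=21
Total weighted completion time = 99

99


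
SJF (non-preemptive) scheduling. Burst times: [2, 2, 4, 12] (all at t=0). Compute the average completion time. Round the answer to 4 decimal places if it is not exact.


SJF order (ascending): [2, 2, 4, 12]
Completion times:
  Job 1: burst=2, C=2
  Job 2: burst=2, C=4
  Job 3: burst=4, C=8
  Job 4: burst=12, C=20
Average completion = 34/4 = 8.5

8.5


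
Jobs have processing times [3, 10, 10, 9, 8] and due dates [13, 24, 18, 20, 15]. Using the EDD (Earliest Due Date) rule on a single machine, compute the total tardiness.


Sort by due date (EDD order): [(3, 13), (8, 15), (10, 18), (9, 20), (10, 24)]
Compute completion times and tardiness:
  Job 1: p=3, d=13, C=3, tardiness=max(0,3-13)=0
  Job 2: p=8, d=15, C=11, tardiness=max(0,11-15)=0
  Job 3: p=10, d=18, C=21, tardiness=max(0,21-18)=3
  Job 4: p=9, d=20, C=30, tardiness=max(0,30-20)=10
  Job 5: p=10, d=24, C=40, tardiness=max(0,40-24)=16
Total tardiness = 29

29


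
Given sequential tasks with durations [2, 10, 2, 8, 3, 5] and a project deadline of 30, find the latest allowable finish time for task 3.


LF(activity 3) = deadline - sum of successor durations
Successors: activities 4 through 6 with durations [8, 3, 5]
Sum of successor durations = 16
LF = 30 - 16 = 14

14


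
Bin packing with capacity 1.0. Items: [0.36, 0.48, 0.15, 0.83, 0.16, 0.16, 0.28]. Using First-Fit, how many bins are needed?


Place items sequentially using First-Fit:
  Item 0.36 -> new Bin 1
  Item 0.48 -> Bin 1 (now 0.84)
  Item 0.15 -> Bin 1 (now 0.99)
  Item 0.83 -> new Bin 2
  Item 0.16 -> Bin 2 (now 0.99)
  Item 0.16 -> new Bin 3
  Item 0.28 -> Bin 3 (now 0.44)
Total bins used = 3

3


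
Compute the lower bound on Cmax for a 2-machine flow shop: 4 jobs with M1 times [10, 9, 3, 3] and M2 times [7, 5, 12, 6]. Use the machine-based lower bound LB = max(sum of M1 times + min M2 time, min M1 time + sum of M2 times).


LB1 = sum(M1 times) + min(M2 times) = 25 + 5 = 30
LB2 = min(M1 times) + sum(M2 times) = 3 + 30 = 33
Lower bound = max(LB1, LB2) = max(30, 33) = 33

33


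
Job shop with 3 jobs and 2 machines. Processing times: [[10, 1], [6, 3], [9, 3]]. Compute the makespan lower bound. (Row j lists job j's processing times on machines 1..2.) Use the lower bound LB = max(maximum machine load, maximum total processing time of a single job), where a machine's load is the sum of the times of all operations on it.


Machine loads:
  Machine 1: 10 + 6 + 9 = 25
  Machine 2: 1 + 3 + 3 = 7
Max machine load = 25
Job totals:
  Job 1: 11
  Job 2: 9
  Job 3: 12
Max job total = 12
Lower bound = max(25, 12) = 25

25


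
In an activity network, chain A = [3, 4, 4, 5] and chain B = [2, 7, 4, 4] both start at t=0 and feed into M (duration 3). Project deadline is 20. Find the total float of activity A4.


Forward pass: ES(A4) = sum of predecessors on chain A = 11
EF = ES + duration = 11 + 5 = 16
Backward pass: LF(M) = deadline = 20; LS(M) = 20 - 3 = 17
LF(A4) = LS(M) - sum(successors on chain A) = 17 - 0 = 17
LS = LF - duration = 17 - 5 = 12
Total float = LS - ES = 12 - 11 = 1

1


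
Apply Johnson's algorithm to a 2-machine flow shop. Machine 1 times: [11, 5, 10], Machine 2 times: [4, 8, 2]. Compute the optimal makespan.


Apply Johnson's rule:
  Group 1 (a <= b): [(2, 5, 8)]
  Group 2 (a > b): [(1, 11, 4), (3, 10, 2)]
Optimal job order: [2, 1, 3]
Schedule:
  Job 2: M1 done at 5, M2 done at 13
  Job 1: M1 done at 16, M2 done at 20
  Job 3: M1 done at 26, M2 done at 28
Makespan = 28

28


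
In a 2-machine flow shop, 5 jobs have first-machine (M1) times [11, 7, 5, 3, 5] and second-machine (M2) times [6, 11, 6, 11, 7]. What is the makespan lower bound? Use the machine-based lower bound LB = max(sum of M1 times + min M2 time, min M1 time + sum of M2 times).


LB1 = sum(M1 times) + min(M2 times) = 31 + 6 = 37
LB2 = min(M1 times) + sum(M2 times) = 3 + 41 = 44
Lower bound = max(LB1, LB2) = max(37, 44) = 44

44


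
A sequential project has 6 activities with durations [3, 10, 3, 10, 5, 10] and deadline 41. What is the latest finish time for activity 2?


LF(activity 2) = deadline - sum of successor durations
Successors: activities 3 through 6 with durations [3, 10, 5, 10]
Sum of successor durations = 28
LF = 41 - 28 = 13

13


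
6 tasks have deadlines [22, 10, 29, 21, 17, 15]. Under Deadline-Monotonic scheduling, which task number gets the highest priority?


Sort tasks by relative deadline (ascending):
  Task 2: deadline = 10
  Task 6: deadline = 15
  Task 5: deadline = 17
  Task 4: deadline = 21
  Task 1: deadline = 22
  Task 3: deadline = 29
Priority order (highest first): [2, 6, 5, 4, 1, 3]
Highest priority task = 2

2


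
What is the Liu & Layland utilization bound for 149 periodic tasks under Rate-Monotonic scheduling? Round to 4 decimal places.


Compute 2^(1/149) = 1.0046628318
Subtract 1: 1.0046628318 - 1 = 0.0046628318
Multiply by n: 149 * 0.0046628318 = 0.6947619382
Round to 4 dp: 0.6948

0.6948


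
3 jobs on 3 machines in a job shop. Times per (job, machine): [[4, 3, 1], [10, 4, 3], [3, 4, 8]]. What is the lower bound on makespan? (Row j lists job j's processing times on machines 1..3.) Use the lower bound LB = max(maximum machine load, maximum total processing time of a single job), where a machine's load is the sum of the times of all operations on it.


Machine loads:
  Machine 1: 4 + 10 + 3 = 17
  Machine 2: 3 + 4 + 4 = 11
  Machine 3: 1 + 3 + 8 = 12
Max machine load = 17
Job totals:
  Job 1: 8
  Job 2: 17
  Job 3: 15
Max job total = 17
Lower bound = max(17, 17) = 17

17


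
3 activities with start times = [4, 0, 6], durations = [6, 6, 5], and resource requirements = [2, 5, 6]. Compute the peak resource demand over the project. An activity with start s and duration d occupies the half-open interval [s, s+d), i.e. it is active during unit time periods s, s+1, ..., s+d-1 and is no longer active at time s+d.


Each activity i is active on [start_i, start_i + duration_i).
Compute total resource usage per time slot:
  t=0: active resources = [5], total = 5
  t=1: active resources = [5], total = 5
  t=2: active resources = [5], total = 5
  t=3: active resources = [5], total = 5
  t=4: active resources = [2, 5], total = 7
  t=5: active resources = [2, 5], total = 7
  t=6: active resources = [2, 6], total = 8
  t=7: active resources = [2, 6], total = 8
  t=8: active resources = [2, 6], total = 8
  t=9: active resources = [2, 6], total = 8
  t=10: active resources = [6], total = 6
Peak resource demand = 8

8


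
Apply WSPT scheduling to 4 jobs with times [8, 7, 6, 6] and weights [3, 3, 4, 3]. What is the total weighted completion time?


Compute p/w ratios and sort ascending (WSPT): [(6, 4), (6, 3), (7, 3), (8, 3)]
Compute weighted completion times:
  Job (p=6,w=4): C=6, w*C=4*6=24
  Job (p=6,w=3): C=12, w*C=3*12=36
  Job (p=7,w=3): C=19, w*C=3*19=57
  Job (p=8,w=3): C=27, w*C=3*27=81
Total weighted completion time = 198

198


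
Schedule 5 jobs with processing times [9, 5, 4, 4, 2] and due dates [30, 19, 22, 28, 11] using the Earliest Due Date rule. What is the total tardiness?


Sort by due date (EDD order): [(2, 11), (5, 19), (4, 22), (4, 28), (9, 30)]
Compute completion times and tardiness:
  Job 1: p=2, d=11, C=2, tardiness=max(0,2-11)=0
  Job 2: p=5, d=19, C=7, tardiness=max(0,7-19)=0
  Job 3: p=4, d=22, C=11, tardiness=max(0,11-22)=0
  Job 4: p=4, d=28, C=15, tardiness=max(0,15-28)=0
  Job 5: p=9, d=30, C=24, tardiness=max(0,24-30)=0
Total tardiness = 0

0


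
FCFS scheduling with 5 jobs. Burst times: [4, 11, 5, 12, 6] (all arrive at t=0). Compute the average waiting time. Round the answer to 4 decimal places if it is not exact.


FCFS order (as given): [4, 11, 5, 12, 6]
Waiting times:
  Job 1: wait = 0
  Job 2: wait = 4
  Job 3: wait = 15
  Job 4: wait = 20
  Job 5: wait = 32
Sum of waiting times = 71
Average waiting time = 71/5 = 14.2

14.2


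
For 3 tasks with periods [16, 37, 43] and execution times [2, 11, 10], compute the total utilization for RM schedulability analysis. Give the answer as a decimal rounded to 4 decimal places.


Compute individual utilizations (exact fractions):
  Task 1: C/T = 2/16 = 1/8 (approx. 0.125)
  Task 2: C/T = 11/37 (approx. 0.2973)
  Task 3: C/T = 10/43 (approx. 0.2326)
Total utilization U = 1/8 + 11/37 + 10/43 = 8335/12728
Rounded to 4 decimal places: U = 0.6549
RM (Liu & Layland) bound for 3 tasks = 0.779763; compare with U = 8335/12728 (approx. 0.654855)
U <= bound, so schedulable by RM sufficient condition.

0.6549


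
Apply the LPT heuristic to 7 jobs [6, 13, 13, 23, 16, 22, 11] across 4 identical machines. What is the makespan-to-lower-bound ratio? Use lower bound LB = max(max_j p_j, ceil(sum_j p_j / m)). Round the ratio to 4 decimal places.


LPT order: [23, 22, 16, 13, 13, 11, 6]
Machine loads after assignment: [23, 28, 27, 26]
LPT makespan = 28
Lower bound = max(max_job, ceil(total/4)) = max(23, 26) = 26
Ratio = 28 / 26 = 1.0769

1.0769


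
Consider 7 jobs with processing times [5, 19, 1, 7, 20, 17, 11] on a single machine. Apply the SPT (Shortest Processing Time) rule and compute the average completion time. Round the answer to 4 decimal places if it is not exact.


Sort jobs by processing time (SPT order): [1, 5, 7, 11, 17, 19, 20]
Compute completion times sequentially:
  Job 1: processing = 1, completes at 1
  Job 2: processing = 5, completes at 6
  Job 3: processing = 7, completes at 13
  Job 4: processing = 11, completes at 24
  Job 5: processing = 17, completes at 41
  Job 6: processing = 19, completes at 60
  Job 7: processing = 20, completes at 80
Sum of completion times = 225
Average completion time = 225/7 = 32.1429

32.1429


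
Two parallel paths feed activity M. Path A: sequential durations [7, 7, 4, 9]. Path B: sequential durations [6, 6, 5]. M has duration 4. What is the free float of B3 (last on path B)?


ES(B3) = sum of predecessors on chain B = 12
EF(B3) = ES + duration = 12 + 5 = 17
Successor of B3 is M. ES(M) = max(sum(A), sum(B)) = max(27, 17) = 27
Free float = ES(successor) - EF(current) = 27 - 17 = 10

10


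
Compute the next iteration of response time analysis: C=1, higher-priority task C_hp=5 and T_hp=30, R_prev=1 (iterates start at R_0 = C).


R_next = C + ceil(R_prev / T_hp) * C_hp
ceil(1 / 30) = ceil(0.0333) = 1
Interference = 1 * 5 = 5
R_next = 1 + 5 = 6

6


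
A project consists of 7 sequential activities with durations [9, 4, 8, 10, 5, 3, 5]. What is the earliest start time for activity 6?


Activity 6 starts after activities 1 through 5 complete.
Predecessor durations: [9, 4, 8, 10, 5]
ES = 9 + 4 + 8 + 10 + 5 = 36

36


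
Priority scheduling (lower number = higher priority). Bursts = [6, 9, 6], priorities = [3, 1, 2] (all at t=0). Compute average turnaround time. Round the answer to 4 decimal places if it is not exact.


Sort by priority (ascending = highest first):
Order: [(1, 9), (2, 6), (3, 6)]
Completion times:
  Priority 1, burst=9, C=9
  Priority 2, burst=6, C=15
  Priority 3, burst=6, C=21
Average turnaround = 45/3 = 15.0

15.0


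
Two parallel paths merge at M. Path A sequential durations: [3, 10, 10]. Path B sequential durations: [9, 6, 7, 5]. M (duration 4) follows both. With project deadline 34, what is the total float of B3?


Forward pass: ES(B3) = sum of predecessors on chain B = 15
EF = ES + duration = 15 + 7 = 22
Backward pass: LF(M) = deadline = 34; LS(M) = 34 - 4 = 30
LF(B3) = LS(M) - sum(successors on chain B) = 30 - 5 = 25
LS = LF - duration = 25 - 7 = 18
Total float = LS - ES = 18 - 15 = 3

3


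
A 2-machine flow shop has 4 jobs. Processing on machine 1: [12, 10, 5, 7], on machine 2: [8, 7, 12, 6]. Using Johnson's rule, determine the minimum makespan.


Apply Johnson's rule:
  Group 1 (a <= b): [(3, 5, 12)]
  Group 2 (a > b): [(1, 12, 8), (2, 10, 7), (4, 7, 6)]
Optimal job order: [3, 1, 2, 4]
Schedule:
  Job 3: M1 done at 5, M2 done at 17
  Job 1: M1 done at 17, M2 done at 25
  Job 2: M1 done at 27, M2 done at 34
  Job 4: M1 done at 34, M2 done at 40
Makespan = 40

40


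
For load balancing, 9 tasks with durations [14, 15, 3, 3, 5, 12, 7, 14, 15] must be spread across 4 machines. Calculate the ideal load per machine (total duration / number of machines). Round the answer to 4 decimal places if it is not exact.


Total processing time = 14 + 15 + 3 + 3 + 5 + 12 + 7 + 14 + 15 = 88
Number of machines = 4
Ideal balanced load = 88 / 4 = 22.0

22.0


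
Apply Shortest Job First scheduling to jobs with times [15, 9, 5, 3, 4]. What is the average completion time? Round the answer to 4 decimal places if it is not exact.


SJF order (ascending): [3, 4, 5, 9, 15]
Completion times:
  Job 1: burst=3, C=3
  Job 2: burst=4, C=7
  Job 3: burst=5, C=12
  Job 4: burst=9, C=21
  Job 5: burst=15, C=36
Average completion = 79/5 = 15.8

15.8


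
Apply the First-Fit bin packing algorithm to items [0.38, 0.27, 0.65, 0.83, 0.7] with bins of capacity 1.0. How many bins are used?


Place items sequentially using First-Fit:
  Item 0.38 -> new Bin 1
  Item 0.27 -> Bin 1 (now 0.65)
  Item 0.65 -> new Bin 2
  Item 0.83 -> new Bin 3
  Item 0.7 -> new Bin 4
Total bins used = 4

4


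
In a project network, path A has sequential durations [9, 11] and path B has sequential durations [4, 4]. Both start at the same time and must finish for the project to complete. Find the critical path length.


Path A total = 9 + 11 = 20
Path B total = 4 + 4 = 8
Critical path = longest path = max(20, 8) = 20

20


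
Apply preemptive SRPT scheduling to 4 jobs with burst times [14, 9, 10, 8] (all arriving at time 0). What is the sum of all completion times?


Since all jobs arrive at t=0, SRPT equals SPT ordering.
SPT order: [8, 9, 10, 14]
Completion times:
  Job 1: p=8, C=8
  Job 2: p=9, C=17
  Job 3: p=10, C=27
  Job 4: p=14, C=41
Total completion time = 8 + 17 + 27 + 41 = 93

93


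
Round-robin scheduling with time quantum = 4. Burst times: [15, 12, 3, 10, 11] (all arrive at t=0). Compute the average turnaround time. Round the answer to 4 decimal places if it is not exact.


Time quantum = 4
Execution trace:
  J1 runs 4 units, time = 4
  J2 runs 4 units, time = 8
  J3 runs 3 units, time = 11
  J4 runs 4 units, time = 15
  J5 runs 4 units, time = 19
  J1 runs 4 units, time = 23
  J2 runs 4 units, time = 27
  J4 runs 4 units, time = 31
  J5 runs 4 units, time = 35
  J1 runs 4 units, time = 39
  J2 runs 4 units, time = 43
  J4 runs 2 units, time = 45
  J5 runs 3 units, time = 48
  J1 runs 3 units, time = 51
Finish times: [51, 43, 11, 45, 48]
Average turnaround = 198/5 = 39.6

39.6


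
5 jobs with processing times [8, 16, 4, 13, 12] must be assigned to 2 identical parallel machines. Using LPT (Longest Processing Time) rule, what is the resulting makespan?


Sort jobs in decreasing order (LPT): [16, 13, 12, 8, 4]
Assign each job to the least loaded machine:
  Machine 1: jobs [16, 8, 4], load = 28
  Machine 2: jobs [13, 12], load = 25
Makespan = max load = 28

28


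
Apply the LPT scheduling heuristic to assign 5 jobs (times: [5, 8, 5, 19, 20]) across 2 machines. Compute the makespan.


Sort jobs in decreasing order (LPT): [20, 19, 8, 5, 5]
Assign each job to the least loaded machine:
  Machine 1: jobs [20, 5, 5], load = 30
  Machine 2: jobs [19, 8], load = 27
Makespan = max load = 30

30


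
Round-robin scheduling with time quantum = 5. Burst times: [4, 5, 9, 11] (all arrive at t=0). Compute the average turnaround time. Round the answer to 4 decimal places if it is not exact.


Time quantum = 5
Execution trace:
  J1 runs 4 units, time = 4
  J2 runs 5 units, time = 9
  J3 runs 5 units, time = 14
  J4 runs 5 units, time = 19
  J3 runs 4 units, time = 23
  J4 runs 5 units, time = 28
  J4 runs 1 units, time = 29
Finish times: [4, 9, 23, 29]
Average turnaround = 65/4 = 16.25

16.25


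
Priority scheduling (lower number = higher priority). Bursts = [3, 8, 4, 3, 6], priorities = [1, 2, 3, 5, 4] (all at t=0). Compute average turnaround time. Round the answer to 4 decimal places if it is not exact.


Sort by priority (ascending = highest first):
Order: [(1, 3), (2, 8), (3, 4), (4, 6), (5, 3)]
Completion times:
  Priority 1, burst=3, C=3
  Priority 2, burst=8, C=11
  Priority 3, burst=4, C=15
  Priority 4, burst=6, C=21
  Priority 5, burst=3, C=24
Average turnaround = 74/5 = 14.8

14.8
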